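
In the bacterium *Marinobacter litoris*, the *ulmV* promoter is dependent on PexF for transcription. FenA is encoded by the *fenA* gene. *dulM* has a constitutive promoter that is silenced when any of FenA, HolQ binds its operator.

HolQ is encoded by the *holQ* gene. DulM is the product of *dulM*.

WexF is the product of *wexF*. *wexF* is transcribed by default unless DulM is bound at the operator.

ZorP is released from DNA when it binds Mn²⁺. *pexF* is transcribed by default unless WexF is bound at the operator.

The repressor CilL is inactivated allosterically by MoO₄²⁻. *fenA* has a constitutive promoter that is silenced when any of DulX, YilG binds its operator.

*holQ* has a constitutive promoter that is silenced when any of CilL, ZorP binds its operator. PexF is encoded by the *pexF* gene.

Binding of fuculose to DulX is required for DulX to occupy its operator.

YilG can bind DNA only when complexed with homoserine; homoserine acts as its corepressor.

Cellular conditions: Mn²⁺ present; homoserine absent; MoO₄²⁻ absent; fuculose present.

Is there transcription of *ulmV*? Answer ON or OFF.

Fuculose is present, so DulX is active.
Homoserine is absent, so YilG is inactive.
With repressor DulX bound, *fenA* is not transcribed.
So FenA is not produced.
MoO₄²⁻ is absent, so CilL is active.
Mn²⁺ is present, so ZorP is inactive.
With repressor CilL bound, *holQ* is not transcribed.
So HolQ is not produced.
With no repressor bound, *dulM* is transcribed.
So DulM is produced and active.
With repressor DulM bound, *wexF* is not transcribed.
So WexF is not produced.
With no repressor bound, *pexF* is transcribed.
So PexF is produced and active.
No repressor is bound and PexF is active, so *ulmV* is transcribed.

ON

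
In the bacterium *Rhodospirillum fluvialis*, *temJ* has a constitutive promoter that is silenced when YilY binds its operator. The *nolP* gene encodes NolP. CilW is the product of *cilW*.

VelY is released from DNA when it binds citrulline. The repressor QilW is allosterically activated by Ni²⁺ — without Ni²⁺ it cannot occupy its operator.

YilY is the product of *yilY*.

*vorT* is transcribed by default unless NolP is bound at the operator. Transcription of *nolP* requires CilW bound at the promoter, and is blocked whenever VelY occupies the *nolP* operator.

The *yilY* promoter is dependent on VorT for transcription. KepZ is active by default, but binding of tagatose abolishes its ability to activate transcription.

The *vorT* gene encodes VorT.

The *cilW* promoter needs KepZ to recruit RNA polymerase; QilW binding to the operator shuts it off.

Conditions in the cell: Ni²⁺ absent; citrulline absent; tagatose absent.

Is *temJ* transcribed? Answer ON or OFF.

OFF

Ni²⁺ is absent, so QilW is inactive.
Tagatose is absent, so KepZ is active.
No repressor is bound and KepZ is active, so *cilW* is transcribed.
So CilW is produced and active.
Citrulline is absent, so VelY is active.
With repressor VelY bound, *nolP* is not transcribed.
So NolP is not produced.
With no repressor bound, *vorT* is transcribed.
So VorT is produced and active.
No repressor is bound and VorT is active, so *yilY* is transcribed.
So YilY is produced and active.
With repressor YilY bound, *temJ* is not transcribed.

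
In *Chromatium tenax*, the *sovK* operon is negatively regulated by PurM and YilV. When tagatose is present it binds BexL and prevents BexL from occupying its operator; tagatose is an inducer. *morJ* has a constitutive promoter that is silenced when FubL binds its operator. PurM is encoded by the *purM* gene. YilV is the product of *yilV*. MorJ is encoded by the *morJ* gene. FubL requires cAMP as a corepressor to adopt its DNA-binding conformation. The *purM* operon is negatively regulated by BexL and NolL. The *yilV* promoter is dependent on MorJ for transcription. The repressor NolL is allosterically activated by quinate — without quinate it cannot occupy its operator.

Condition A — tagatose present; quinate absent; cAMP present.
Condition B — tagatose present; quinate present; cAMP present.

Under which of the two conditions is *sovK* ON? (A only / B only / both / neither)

B only

Condition A:
Tagatose is present, so BexL is inactive.
Quinate is absent, so NolL is inactive.
With no repressor bound, *purM* is transcribed.
So PurM is produced and active.
cAMP is present, so FubL is active.
With repressor FubL bound, *morJ* is not transcribed.
So MorJ is not produced.
Required activator MorJ is absent, so *yilV* is not transcribed.
So YilV is not produced.
With repressor PurM bound, *sovK* is not transcribed.
→ *sovK* is OFF in A.
Condition B:
Tagatose is present, so BexL is inactive.
Quinate is present, so NolL is active.
With repressor NolL bound, *purM* is not transcribed.
So PurM is not produced.
cAMP is present, so FubL is active.
With repressor FubL bound, *morJ* is not transcribed.
So MorJ is not produced.
Required activator MorJ is absent, so *yilV* is not transcribed.
So YilV is not produced.
With no repressor bound, *sovK* is transcribed.
→ *sovK* is ON in B.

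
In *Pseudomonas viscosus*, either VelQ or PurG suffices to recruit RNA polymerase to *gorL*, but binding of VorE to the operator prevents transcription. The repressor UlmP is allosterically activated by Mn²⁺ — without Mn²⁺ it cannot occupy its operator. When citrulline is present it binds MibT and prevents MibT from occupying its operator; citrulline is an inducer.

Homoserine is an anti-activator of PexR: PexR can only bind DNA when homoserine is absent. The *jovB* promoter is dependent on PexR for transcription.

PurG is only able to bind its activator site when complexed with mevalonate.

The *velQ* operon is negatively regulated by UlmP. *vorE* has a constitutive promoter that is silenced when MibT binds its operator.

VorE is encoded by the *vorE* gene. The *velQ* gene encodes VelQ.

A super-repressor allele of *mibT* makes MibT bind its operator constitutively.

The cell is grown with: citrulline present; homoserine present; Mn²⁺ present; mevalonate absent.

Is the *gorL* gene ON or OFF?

OFF

MibT is constitutively active in this strain.
With repressor MibT bound, *vorE* is not transcribed.
So VorE is not produced.
Mn²⁺ is present, so UlmP is active.
With repressor UlmP bound, *velQ* is not transcribed.
So VelQ is not produced.
Mevalonate is absent, so PurG is inactive.
No activator is available at the *gorL* promoter, so *gorL* is not transcribed.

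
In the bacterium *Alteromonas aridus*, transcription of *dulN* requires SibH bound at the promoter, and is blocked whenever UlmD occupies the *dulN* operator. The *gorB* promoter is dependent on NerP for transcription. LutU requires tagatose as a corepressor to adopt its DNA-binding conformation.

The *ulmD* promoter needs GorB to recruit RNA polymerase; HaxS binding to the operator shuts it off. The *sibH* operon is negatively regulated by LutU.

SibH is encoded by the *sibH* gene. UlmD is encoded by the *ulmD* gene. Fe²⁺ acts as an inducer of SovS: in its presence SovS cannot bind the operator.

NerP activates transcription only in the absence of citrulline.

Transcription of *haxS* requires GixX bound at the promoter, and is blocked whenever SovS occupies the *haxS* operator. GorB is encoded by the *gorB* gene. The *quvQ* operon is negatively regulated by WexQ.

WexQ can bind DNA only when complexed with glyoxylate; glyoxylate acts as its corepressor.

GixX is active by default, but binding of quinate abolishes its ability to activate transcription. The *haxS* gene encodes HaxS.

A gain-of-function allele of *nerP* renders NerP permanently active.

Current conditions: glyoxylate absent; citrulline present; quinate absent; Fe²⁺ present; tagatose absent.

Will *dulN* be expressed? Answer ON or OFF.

NerP is constitutively active in this strain.
No repressor is bound and NerP is active, so *gorB* is transcribed.
So GorB is produced and active.
Fe²⁺ is present, so SovS is inactive.
Quinate is absent, so GixX is active.
No repressor is bound and GixX is active, so *haxS* is transcribed.
So HaxS is produced and active.
With repressor HaxS bound, *ulmD* is not transcribed.
So UlmD is not produced.
Tagatose is absent, so LutU is inactive.
With no repressor bound, *sibH* is transcribed.
So SibH is produced and active.
No repressor is bound and SibH is active, so *dulN* is transcribed.

ON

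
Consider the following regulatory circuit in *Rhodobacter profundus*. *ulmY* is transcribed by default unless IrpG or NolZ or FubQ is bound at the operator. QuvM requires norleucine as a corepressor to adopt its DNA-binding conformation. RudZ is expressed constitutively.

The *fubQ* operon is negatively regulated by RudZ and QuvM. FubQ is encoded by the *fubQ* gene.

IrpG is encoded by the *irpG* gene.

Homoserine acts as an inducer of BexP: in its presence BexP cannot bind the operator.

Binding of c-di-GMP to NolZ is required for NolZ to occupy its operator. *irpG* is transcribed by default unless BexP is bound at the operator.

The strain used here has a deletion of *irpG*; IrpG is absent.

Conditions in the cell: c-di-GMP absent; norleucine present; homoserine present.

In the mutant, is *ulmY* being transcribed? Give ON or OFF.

IrpG is non-functional in this strain, so it has no effect.
c-di-GMP is absent, so NolZ is inactive.
RudZ is produced constitutively and is active.
Norleucine is present, so QuvM is active.
With repressor RudZ bound, *fubQ* is not transcribed.
So FubQ is not produced.
With no repressor bound, *ulmY* is transcribed.

ON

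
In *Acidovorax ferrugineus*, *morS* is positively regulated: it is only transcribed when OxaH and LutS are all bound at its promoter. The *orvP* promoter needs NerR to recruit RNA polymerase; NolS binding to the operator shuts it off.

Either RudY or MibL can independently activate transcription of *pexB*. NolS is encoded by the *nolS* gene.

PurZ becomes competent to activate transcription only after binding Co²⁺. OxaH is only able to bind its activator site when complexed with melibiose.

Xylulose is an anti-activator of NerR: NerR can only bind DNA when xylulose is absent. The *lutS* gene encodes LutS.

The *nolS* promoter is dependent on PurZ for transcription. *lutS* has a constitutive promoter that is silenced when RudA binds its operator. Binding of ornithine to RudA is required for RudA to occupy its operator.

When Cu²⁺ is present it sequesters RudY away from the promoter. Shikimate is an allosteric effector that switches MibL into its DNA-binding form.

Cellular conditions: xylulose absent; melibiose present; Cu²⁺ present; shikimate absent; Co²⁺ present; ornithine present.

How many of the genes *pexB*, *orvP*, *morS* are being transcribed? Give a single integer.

Cu²⁺ is present, so RudY is inactive.
Shikimate is absent, so MibL is inactive.
No activator is available at the *pexB* promoter, so *pexB* is not transcribed.
→ *pexB* is OFF.
Xylulose is absent, so NerR is active.
Co²⁺ is present, so PurZ is active.
No repressor is bound and PurZ is active, so *nolS* is transcribed.
So NolS is produced and active.
With repressor NolS bound, *orvP* is not transcribed.
→ *orvP* is OFF.
Melibiose is present, so OxaH is active.
Ornithine is present, so RudA is active.
With repressor RudA bound, *lutS* is not transcribed.
So LutS is not produced.
Required activator LutS is absent, so *morS* is not transcribed.
→ *morS* is OFF.
0 of the 3 genes are transcribed.

0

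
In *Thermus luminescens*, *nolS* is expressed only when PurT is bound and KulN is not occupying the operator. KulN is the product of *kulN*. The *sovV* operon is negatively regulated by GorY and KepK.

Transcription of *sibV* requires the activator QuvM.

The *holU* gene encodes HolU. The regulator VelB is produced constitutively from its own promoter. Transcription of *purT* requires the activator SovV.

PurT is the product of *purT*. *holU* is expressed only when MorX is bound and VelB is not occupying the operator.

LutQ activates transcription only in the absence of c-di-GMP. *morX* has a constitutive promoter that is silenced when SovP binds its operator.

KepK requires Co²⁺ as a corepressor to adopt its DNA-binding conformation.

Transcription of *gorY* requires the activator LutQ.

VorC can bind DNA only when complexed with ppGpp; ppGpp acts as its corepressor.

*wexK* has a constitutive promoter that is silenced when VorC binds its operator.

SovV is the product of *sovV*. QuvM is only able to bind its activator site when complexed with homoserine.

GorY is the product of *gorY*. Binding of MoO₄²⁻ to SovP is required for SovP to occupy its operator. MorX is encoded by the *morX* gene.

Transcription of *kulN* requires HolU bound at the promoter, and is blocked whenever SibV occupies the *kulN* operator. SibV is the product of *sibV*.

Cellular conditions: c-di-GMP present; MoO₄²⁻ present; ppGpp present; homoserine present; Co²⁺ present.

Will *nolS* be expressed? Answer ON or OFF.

c-di-GMP is present, so LutQ is inactive.
Required activator LutQ is absent, so *gorY* is not transcribed.
So GorY is not produced.
Co²⁺ is present, so KepK is active.
With repressor KepK bound, *sovV* is not transcribed.
So SovV is not produced.
Required activator SovV is absent, so *purT* is not transcribed.
So PurT is not produced.
MoO₄²⁻ is present, so SovP is active.
With repressor SovP bound, *morX* is not transcribed.
So MorX is not produced.
VelB is produced constitutively and is active.
With repressor VelB bound, *holU* is not transcribed.
So HolU is not produced.
Homoserine is present, so QuvM is active.
No repressor is bound and QuvM is active, so *sibV* is transcribed.
So SibV is produced and active.
With repressor SibV bound, *kulN* is not transcribed.
So KulN is not produced.
Required activator PurT is absent, so *nolS* is not transcribed.

OFF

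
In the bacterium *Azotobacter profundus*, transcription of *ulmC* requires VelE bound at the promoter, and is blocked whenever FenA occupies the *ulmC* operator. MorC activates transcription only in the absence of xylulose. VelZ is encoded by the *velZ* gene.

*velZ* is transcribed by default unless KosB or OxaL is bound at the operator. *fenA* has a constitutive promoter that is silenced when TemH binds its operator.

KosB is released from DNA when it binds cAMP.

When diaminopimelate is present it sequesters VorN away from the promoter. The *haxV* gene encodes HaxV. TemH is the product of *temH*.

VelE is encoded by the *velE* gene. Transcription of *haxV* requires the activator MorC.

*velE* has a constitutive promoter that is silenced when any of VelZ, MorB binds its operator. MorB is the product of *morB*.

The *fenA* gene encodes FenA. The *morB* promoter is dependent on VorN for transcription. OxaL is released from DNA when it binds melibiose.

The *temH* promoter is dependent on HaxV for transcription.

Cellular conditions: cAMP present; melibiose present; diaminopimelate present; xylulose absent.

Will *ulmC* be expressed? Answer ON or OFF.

cAMP is present, so KosB is inactive.
Melibiose is present, so OxaL is inactive.
With no repressor bound, *velZ* is transcribed.
So VelZ is produced and active.
Diaminopimelate is present, so VorN is inactive.
Required activator VorN is absent, so *morB* is not transcribed.
So MorB is not produced.
With repressor VelZ bound, *velE* is not transcribed.
So VelE is not produced.
Xylulose is absent, so MorC is active.
No repressor is bound and MorC is active, so *haxV* is transcribed.
So HaxV is produced and active.
No repressor is bound and HaxV is active, so *temH* is transcribed.
So TemH is produced and active.
With repressor TemH bound, *fenA* is not transcribed.
So FenA is not produced.
Required activator VelE is absent, so *ulmC* is not transcribed.

OFF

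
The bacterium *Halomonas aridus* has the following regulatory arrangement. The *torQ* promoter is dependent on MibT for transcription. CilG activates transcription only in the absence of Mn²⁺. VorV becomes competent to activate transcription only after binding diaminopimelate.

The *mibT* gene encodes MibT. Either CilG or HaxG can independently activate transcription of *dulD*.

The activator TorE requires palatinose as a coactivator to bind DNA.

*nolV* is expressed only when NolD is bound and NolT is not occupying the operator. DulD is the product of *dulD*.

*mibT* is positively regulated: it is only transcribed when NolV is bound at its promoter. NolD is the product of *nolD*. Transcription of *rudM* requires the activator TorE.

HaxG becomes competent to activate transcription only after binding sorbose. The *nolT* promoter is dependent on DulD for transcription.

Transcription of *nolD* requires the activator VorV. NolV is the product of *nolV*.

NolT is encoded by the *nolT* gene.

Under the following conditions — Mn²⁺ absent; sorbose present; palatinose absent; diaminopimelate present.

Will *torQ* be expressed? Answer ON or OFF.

Mn²⁺ is absent, so CilG is active.
Sorbose is present, so HaxG is active.
Activator CilG is present, so *dulD* is transcribed.
So DulD is produced and active.
No repressor is bound and DulD is active, so *nolT* is transcribed.
So NolT is produced and active.
Diaminopimelate is present, so VorV is active.
No repressor is bound and VorV is active, so *nolD* is transcribed.
So NolD is produced and active.
With repressor NolT bound, *nolV* is not transcribed.
So NolV is not produced.
Required activator NolV is absent, so *mibT* is not transcribed.
So MibT is not produced.
Required activator MibT is absent, so *torQ* is not transcribed.

OFF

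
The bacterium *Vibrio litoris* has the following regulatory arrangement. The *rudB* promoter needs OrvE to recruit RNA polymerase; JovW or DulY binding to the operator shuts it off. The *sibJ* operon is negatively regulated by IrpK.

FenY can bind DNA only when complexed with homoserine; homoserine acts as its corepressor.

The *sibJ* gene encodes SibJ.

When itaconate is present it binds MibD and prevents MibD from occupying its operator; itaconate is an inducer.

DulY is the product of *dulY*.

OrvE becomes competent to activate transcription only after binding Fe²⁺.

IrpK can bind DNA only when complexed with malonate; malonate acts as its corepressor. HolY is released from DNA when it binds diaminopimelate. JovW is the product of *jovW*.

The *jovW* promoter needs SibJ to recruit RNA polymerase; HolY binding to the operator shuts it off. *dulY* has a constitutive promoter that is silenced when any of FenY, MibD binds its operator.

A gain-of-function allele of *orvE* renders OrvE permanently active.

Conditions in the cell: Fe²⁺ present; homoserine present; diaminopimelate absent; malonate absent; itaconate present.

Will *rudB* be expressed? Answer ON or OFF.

Diaminopimelate is absent, so HolY is active.
Malonate is absent, so IrpK is inactive.
With no repressor bound, *sibJ* is transcribed.
So SibJ is produced and active.
With repressor HolY bound, *jovW* is not transcribed.
So JovW is not produced.
Homoserine is present, so FenY is active.
Itaconate is present, so MibD is inactive.
With repressor FenY bound, *dulY* is not transcribed.
So DulY is not produced.
OrvE is constitutively active in this strain.
No repressor is bound and OrvE is active, so *rudB* is transcribed.

ON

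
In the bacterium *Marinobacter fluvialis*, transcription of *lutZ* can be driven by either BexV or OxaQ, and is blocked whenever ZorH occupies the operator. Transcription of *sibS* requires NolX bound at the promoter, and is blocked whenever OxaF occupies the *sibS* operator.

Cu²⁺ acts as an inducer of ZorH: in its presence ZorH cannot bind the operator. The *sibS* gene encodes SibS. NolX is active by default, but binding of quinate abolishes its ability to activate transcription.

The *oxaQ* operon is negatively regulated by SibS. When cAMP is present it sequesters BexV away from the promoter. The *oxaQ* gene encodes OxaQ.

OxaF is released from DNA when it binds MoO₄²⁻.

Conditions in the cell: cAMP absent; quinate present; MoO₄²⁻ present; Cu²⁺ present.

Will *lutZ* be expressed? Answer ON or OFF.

cAMP is absent, so BexV is active.
Cu²⁺ is present, so ZorH is inactive.
MoO₄²⁻ is present, so OxaF is inactive.
Quinate is present, so NolX is inactive.
Required activator NolX is absent, so *sibS* is not transcribed.
So SibS is not produced.
With no repressor bound, *oxaQ* is transcribed.
So OxaQ is produced and active.
Activator BexV is present, so *lutZ* is transcribed.

ON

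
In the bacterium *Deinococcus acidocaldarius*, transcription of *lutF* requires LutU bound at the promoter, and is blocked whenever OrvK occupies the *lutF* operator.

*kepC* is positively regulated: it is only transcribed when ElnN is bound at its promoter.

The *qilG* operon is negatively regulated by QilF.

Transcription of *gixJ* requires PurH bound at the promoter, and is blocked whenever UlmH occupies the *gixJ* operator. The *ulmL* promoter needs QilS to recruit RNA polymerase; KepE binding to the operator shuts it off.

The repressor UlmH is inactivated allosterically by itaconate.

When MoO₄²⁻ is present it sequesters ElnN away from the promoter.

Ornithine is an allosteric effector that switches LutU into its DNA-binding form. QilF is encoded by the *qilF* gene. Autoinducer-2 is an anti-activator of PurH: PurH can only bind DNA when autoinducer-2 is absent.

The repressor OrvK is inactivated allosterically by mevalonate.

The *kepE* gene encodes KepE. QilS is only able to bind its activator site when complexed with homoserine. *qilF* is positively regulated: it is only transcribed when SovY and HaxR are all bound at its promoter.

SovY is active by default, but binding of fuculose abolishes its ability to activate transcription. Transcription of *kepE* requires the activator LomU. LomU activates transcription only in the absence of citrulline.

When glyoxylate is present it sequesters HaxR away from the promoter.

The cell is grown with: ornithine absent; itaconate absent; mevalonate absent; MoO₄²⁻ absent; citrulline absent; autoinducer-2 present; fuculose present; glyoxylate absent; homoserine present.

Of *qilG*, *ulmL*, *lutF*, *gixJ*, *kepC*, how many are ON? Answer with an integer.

2

Fuculose is present, so SovY is inactive.
Glyoxylate is absent, so HaxR is active.
Required activator SovY is absent, so *qilF* is not transcribed.
So QilF is not produced.
With no repressor bound, *qilG* is transcribed.
→ *qilG* is ON.
Homoserine is present, so QilS is active.
Citrulline is absent, so LomU is active.
No repressor is bound and LomU is active, so *kepE* is transcribed.
So KepE is produced and active.
With repressor KepE bound, *ulmL* is not transcribed.
→ *ulmL* is OFF.
Ornithine is absent, so LutU is inactive.
Mevalonate is absent, so OrvK is active.
With repressor OrvK bound, *lutF* is not transcribed.
→ *lutF* is OFF.
Autoinducer-2 is present, so PurH is inactive.
Itaconate is absent, so UlmH is active.
With repressor UlmH bound, *gixJ* is not transcribed.
→ *gixJ* is OFF.
MoO₄²⁻ is absent, so ElnN is active.
No repressor is bound and ElnN is active, so *kepC* is transcribed.
→ *kepC* is ON.
2 of the 5 genes are transcribed.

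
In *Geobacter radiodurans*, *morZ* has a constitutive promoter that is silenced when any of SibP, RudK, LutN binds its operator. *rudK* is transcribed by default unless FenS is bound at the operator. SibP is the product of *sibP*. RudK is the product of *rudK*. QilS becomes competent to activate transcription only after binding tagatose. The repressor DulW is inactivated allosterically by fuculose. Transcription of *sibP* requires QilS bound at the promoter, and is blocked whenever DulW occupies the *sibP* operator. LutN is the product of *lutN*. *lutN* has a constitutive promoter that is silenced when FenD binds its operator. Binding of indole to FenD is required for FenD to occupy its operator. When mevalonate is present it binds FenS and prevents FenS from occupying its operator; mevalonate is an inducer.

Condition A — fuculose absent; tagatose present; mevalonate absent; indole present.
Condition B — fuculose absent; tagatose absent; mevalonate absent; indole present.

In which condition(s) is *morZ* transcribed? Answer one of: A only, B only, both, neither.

Condition A:
Fuculose is absent, so DulW is active.
Tagatose is present, so QilS is active.
With repressor DulW bound, *sibP* is not transcribed.
So SibP is not produced.
Mevalonate is absent, so FenS is active.
With repressor FenS bound, *rudK* is not transcribed.
So RudK is not produced.
Indole is present, so FenD is active.
With repressor FenD bound, *lutN* is not transcribed.
So LutN is not produced.
With no repressor bound, *morZ* is transcribed.
→ *morZ* is ON in A.
Condition B:
Fuculose is absent, so DulW is active.
Tagatose is absent, so QilS is inactive.
With repressor DulW bound, *sibP* is not transcribed.
So SibP is not produced.
Mevalonate is absent, so FenS is active.
With repressor FenS bound, *rudK* is not transcribed.
So RudK is not produced.
Indole is present, so FenD is active.
With repressor FenD bound, *lutN* is not transcribed.
So LutN is not produced.
With no repressor bound, *morZ* is transcribed.
→ *morZ* is ON in B.

both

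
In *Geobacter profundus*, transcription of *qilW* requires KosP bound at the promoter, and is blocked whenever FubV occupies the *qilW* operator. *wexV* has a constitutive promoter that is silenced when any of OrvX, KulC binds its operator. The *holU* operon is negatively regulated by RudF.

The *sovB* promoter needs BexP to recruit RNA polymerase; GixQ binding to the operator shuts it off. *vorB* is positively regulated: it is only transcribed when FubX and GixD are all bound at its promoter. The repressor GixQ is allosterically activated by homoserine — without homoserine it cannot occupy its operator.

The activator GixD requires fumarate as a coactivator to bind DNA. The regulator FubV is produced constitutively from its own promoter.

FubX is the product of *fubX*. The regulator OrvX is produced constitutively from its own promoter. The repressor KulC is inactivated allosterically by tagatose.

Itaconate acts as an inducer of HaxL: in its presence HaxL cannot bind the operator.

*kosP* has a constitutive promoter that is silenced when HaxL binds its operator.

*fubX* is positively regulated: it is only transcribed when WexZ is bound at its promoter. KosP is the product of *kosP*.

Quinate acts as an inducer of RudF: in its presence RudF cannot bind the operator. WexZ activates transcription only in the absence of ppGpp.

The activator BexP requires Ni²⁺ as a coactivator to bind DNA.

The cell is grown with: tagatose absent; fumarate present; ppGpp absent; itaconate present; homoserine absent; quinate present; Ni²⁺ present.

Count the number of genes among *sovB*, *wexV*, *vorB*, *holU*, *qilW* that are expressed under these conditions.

Homoserine is absent, so GixQ is inactive.
Ni²⁺ is present, so BexP is active.
No repressor is bound and BexP is active, so *sovB* is transcribed.
→ *sovB* is ON.
OrvX is produced constitutively and is active.
Tagatose is absent, so KulC is active.
With repressor OrvX bound, *wexV* is not transcribed.
→ *wexV* is OFF.
ppGpp is absent, so WexZ is active.
No repressor is bound and WexZ is active, so *fubX* is transcribed.
So FubX is produced and active.
Fumarate is present, so GixD is active.
No repressor is bound and FubX and GixD are active, so *vorB* is transcribed.
→ *vorB* is ON.
Quinate is present, so RudF is inactive.
With no repressor bound, *holU* is transcribed.
→ *holU* is ON.
Itaconate is present, so HaxL is inactive.
With no repressor bound, *kosP* is transcribed.
So KosP is produced and active.
FubV is produced constitutively and is active.
With repressor FubV bound, *qilW* is not transcribed.
→ *qilW* is OFF.
3 of the 5 genes are transcribed.

3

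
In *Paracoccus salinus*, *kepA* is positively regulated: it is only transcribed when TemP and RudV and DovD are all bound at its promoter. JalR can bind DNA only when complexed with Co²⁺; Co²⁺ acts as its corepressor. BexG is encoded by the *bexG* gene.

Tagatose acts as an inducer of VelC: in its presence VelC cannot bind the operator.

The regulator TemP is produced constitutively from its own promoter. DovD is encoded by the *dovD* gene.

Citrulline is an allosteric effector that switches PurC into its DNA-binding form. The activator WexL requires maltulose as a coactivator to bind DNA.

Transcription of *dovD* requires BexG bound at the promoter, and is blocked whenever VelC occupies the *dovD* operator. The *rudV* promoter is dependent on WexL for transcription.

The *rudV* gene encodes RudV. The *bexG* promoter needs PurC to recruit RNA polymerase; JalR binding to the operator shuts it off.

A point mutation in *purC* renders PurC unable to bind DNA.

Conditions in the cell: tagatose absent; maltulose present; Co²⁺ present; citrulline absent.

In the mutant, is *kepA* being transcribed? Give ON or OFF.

OFF

TemP is produced constitutively and is active.
Maltulose is present, so WexL is active.
No repressor is bound and WexL is active, so *rudV* is transcribed.
So RudV is produced and active.
PurC is non-functional in this strain, so it has no effect.
Co²⁺ is present, so JalR is active.
With repressor JalR bound, *bexG* is not transcribed.
So BexG is not produced.
Tagatose is absent, so VelC is active.
With repressor VelC bound, *dovD* is not transcribed.
So DovD is not produced.
Required activator DovD is absent, so *kepA* is not transcribed.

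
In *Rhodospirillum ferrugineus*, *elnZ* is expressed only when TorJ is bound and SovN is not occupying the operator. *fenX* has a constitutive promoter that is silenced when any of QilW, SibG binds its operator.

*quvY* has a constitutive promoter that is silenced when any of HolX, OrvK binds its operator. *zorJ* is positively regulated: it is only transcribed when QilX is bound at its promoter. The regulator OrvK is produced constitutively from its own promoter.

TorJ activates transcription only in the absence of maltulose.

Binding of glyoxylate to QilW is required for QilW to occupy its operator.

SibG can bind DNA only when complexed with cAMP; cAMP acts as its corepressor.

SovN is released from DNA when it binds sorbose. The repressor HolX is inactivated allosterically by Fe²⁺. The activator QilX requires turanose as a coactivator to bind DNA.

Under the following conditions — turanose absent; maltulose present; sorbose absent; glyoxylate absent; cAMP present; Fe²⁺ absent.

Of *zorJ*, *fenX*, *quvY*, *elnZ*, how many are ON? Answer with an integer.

0

Turanose is absent, so QilX is inactive.
Required activator QilX is absent, so *zorJ* is not transcribed.
→ *zorJ* is OFF.
Glyoxylate is absent, so QilW is inactive.
cAMP is present, so SibG is active.
With repressor SibG bound, *fenX* is not transcribed.
→ *fenX* is OFF.
Fe²⁺ is absent, so HolX is active.
OrvK is produced constitutively and is active.
With repressor HolX bound, *quvY* is not transcribed.
→ *quvY* is OFF.
Maltulose is present, so TorJ is inactive.
Sorbose is absent, so SovN is active.
With repressor SovN bound, *elnZ* is not transcribed.
→ *elnZ* is OFF.
0 of the 4 genes are transcribed.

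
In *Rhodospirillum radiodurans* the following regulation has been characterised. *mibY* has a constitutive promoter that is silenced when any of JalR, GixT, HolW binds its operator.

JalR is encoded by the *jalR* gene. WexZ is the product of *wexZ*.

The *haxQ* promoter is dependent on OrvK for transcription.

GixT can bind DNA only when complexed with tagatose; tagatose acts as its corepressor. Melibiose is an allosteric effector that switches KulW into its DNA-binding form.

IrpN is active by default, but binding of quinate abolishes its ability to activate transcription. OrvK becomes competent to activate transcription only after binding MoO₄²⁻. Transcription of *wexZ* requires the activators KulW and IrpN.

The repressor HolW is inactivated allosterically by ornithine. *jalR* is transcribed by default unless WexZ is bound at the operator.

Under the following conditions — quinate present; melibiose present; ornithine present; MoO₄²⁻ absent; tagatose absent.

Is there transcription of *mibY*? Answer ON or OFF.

OFF

Melibiose is present, so KulW is active.
Quinate is present, so IrpN is inactive.
Required activator IrpN is absent, so *wexZ* is not transcribed.
So WexZ is not produced.
With no repressor bound, *jalR* is transcribed.
So JalR is produced and active.
Tagatose is absent, so GixT is inactive.
Ornithine is present, so HolW is inactive.
With repressor JalR bound, *mibY* is not transcribed.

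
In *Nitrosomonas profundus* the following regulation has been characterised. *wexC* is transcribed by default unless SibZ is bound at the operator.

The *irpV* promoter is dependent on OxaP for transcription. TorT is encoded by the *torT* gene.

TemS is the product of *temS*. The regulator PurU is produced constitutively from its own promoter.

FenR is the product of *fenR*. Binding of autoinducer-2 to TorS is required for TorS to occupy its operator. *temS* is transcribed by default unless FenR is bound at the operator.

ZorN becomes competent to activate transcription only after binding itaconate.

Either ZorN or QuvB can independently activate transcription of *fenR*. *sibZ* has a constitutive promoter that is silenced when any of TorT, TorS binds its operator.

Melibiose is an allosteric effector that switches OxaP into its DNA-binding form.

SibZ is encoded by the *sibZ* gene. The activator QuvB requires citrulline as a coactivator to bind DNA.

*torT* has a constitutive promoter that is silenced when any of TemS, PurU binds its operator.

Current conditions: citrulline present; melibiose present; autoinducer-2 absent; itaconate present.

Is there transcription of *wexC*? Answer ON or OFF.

OFF

Itaconate is present, so ZorN is active.
Citrulline is present, so QuvB is active.
Activator ZorN is present, so *fenR* is transcribed.
So FenR is produced and active.
With repressor FenR bound, *temS* is not transcribed.
So TemS is not produced.
PurU is produced constitutively and is active.
With repressor PurU bound, *torT* is not transcribed.
So TorT is not produced.
Autoinducer-2 is absent, so TorS is inactive.
With no repressor bound, *sibZ* is transcribed.
So SibZ is produced and active.
With repressor SibZ bound, *wexC* is not transcribed.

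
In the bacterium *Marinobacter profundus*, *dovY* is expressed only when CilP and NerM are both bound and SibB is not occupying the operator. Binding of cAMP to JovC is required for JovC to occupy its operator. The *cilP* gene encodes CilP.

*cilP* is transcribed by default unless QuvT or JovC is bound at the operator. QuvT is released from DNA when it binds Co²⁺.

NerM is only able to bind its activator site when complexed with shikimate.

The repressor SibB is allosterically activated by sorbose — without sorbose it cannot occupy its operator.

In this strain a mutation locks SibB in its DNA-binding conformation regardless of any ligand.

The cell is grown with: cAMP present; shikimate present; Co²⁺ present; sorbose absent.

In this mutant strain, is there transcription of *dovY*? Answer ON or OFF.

OFF

Co²⁺ is present, so QuvT is inactive.
cAMP is present, so JovC is active.
With repressor JovC bound, *cilP* is not transcribed.
So CilP is not produced.
Shikimate is present, so NerM is active.
SibB is constitutively active in this strain.
With repressor SibB bound, *dovY* is not transcribed.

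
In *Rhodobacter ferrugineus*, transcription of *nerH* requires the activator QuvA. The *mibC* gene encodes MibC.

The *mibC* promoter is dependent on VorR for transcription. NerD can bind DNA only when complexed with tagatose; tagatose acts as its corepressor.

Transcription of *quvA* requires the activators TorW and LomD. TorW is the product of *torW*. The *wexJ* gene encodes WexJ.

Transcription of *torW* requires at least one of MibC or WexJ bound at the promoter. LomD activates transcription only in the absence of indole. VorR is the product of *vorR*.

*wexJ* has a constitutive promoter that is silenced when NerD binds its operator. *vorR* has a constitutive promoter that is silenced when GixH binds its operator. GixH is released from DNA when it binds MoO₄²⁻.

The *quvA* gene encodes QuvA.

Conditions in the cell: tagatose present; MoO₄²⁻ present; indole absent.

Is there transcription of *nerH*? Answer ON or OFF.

MoO₄²⁻ is present, so GixH is inactive.
With no repressor bound, *vorR* is transcribed.
So VorR is produced and active.
No repressor is bound and VorR is active, so *mibC* is transcribed.
So MibC is produced and active.
Tagatose is present, so NerD is active.
With repressor NerD bound, *wexJ* is not transcribed.
So WexJ is not produced.
Activator MibC is present, so *torW* is transcribed.
So TorW is produced and active.
Indole is absent, so LomD is active.
No repressor is bound and TorW and LomD are active, so *quvA* is transcribed.
So QuvA is produced and active.
No repressor is bound and QuvA is active, so *nerH* is transcribed.

ON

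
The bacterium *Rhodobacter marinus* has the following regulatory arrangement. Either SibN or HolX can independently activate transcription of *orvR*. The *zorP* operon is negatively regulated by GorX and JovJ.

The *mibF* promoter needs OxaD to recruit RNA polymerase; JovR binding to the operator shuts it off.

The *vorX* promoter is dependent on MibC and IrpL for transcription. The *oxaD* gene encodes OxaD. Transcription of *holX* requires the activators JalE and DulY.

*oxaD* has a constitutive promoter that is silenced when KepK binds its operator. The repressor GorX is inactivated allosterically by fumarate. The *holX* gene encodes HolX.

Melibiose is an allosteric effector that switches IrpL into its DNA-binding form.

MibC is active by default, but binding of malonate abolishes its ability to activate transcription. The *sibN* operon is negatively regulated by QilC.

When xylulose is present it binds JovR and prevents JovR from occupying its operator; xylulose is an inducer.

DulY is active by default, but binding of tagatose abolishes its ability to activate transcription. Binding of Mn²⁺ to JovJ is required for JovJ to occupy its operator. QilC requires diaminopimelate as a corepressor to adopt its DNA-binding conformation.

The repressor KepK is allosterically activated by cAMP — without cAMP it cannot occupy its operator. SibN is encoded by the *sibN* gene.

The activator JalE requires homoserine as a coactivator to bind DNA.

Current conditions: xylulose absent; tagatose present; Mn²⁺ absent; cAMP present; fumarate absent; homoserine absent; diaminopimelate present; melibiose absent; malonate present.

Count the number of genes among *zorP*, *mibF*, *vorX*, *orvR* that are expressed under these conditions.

Fumarate is absent, so GorX is active.
Mn²⁺ is absent, so JovJ is inactive.
With repressor GorX bound, *zorP* is not transcribed.
→ *zorP* is OFF.
Xylulose is absent, so JovR is active.
cAMP is present, so KepK is active.
With repressor KepK bound, *oxaD* is not transcribed.
So OxaD is not produced.
With repressor JovR bound, *mibF* is not transcribed.
→ *mibF* is OFF.
Malonate is present, so MibC is inactive.
Melibiose is absent, so IrpL is inactive.
Required activator MibC is absent, so *vorX* is not transcribed.
→ *vorX* is OFF.
Diaminopimelate is present, so QilC is active.
With repressor QilC bound, *sibN* is not transcribed.
So SibN is not produced.
Homoserine is absent, so JalE is inactive.
Tagatose is present, so DulY is inactive.
Required activator JalE is absent, so *holX* is not transcribed.
So HolX is not produced.
No activator is available at the *orvR* promoter, so *orvR* is not transcribed.
→ *orvR* is OFF.
0 of the 4 genes are transcribed.

0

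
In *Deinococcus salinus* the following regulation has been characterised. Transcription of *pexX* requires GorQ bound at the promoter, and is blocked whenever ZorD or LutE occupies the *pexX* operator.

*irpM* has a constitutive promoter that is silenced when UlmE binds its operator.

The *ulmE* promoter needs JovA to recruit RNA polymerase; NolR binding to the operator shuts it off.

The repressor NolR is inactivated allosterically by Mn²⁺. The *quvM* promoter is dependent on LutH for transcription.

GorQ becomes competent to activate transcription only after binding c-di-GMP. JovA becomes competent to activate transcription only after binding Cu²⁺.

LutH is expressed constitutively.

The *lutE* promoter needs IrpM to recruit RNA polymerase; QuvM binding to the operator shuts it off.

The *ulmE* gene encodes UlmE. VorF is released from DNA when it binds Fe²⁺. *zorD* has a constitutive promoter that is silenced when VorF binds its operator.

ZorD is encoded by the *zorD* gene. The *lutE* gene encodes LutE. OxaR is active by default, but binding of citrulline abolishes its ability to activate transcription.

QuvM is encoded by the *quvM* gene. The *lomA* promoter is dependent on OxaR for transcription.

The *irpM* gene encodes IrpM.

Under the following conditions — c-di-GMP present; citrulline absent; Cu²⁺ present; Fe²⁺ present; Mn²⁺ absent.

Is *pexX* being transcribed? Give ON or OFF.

OFF

c-di-GMP is present, so GorQ is active.
Fe²⁺ is present, so VorF is inactive.
With no repressor bound, *zorD* is transcribed.
So ZorD is produced and active.
Mn²⁺ is absent, so NolR is active.
Cu²⁺ is present, so JovA is active.
With repressor NolR bound, *ulmE* is not transcribed.
So UlmE is not produced.
With no repressor bound, *irpM* is transcribed.
So IrpM is produced and active.
LutH is produced constitutively and is active.
No repressor is bound and LutH is active, so *quvM* is transcribed.
So QuvM is produced and active.
With repressor QuvM bound, *lutE* is not transcribed.
So LutE is not produced.
With repressor ZorD bound, *pexX* is not transcribed.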